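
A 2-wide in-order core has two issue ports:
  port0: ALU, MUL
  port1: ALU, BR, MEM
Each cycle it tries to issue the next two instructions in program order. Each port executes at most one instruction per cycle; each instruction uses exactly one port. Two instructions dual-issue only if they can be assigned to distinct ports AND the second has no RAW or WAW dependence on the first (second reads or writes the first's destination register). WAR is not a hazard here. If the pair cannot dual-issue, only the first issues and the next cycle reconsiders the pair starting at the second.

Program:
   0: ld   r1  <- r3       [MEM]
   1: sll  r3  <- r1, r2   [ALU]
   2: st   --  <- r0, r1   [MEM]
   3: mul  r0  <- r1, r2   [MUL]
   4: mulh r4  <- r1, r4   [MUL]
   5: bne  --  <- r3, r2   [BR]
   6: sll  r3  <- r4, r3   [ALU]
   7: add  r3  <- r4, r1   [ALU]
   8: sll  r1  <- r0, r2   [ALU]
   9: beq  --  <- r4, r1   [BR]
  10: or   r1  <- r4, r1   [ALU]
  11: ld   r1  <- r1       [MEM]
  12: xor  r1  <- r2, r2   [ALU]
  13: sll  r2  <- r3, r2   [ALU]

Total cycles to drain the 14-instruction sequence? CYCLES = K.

CYCLES = 9

#0 head=0: ld i0 RAW r1
#1 head=1: sll/st i1+i2 2-wide
#2 head=3: mul i3 no-port MUL/MUL
#3 head=4: mulh/bne i4+i5 2-wide
#4 head=6: sll i6 WAW r3
#5 head=7: add/sll i7+i8 2-wide
#6 head=9: beq/or i9+i10 2-wide
#7 head=11: ld i11 WAW r1
#8 head=12: xor/sll i12+i13 2-wide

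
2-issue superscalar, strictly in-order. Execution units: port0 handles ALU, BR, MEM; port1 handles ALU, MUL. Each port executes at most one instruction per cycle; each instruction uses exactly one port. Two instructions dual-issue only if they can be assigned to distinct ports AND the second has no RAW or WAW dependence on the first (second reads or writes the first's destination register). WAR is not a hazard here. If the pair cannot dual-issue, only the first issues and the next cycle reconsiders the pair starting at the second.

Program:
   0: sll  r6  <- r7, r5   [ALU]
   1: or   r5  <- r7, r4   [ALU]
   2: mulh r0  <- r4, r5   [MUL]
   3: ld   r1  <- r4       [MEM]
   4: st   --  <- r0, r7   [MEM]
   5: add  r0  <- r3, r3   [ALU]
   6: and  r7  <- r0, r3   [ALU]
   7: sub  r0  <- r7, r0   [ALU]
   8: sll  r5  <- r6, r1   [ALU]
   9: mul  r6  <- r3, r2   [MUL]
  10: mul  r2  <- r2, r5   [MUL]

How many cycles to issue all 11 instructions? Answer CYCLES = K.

CYCLES = 7

0. sll+or @i0,i1  | 2-wide
1. mulh+ld @i2,i3  | 2-wide
2. st+add @i4,i5  | 2-wide
3. and @i6  | RAW r7
4. sub+sll @i7,i8  | 2-wide
5. mul @i9  | no-port MUL/MUL
6. mul @i10  | tail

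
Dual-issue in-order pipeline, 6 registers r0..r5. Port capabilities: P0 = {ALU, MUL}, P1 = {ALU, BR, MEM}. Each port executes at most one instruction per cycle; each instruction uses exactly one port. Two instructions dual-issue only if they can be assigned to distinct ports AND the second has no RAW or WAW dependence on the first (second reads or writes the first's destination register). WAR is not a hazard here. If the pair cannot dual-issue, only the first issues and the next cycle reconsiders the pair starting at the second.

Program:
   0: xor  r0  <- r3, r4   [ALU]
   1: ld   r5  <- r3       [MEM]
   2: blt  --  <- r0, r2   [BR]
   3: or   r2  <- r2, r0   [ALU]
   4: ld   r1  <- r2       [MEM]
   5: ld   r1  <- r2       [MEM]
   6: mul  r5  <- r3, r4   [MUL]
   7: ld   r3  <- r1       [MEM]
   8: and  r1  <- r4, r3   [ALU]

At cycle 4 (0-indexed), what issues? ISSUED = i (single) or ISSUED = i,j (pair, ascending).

c0: i0&i1 xor;ld  2-wide
c1: i2&i3 blt;or  2-wide
c2: i4 ld  no-port MEM/MEM
c3: i5&i6 ld;mul  2-wide
c4: i7 ld  RAW r3
c5: i8 and  tail

ISSUED = 7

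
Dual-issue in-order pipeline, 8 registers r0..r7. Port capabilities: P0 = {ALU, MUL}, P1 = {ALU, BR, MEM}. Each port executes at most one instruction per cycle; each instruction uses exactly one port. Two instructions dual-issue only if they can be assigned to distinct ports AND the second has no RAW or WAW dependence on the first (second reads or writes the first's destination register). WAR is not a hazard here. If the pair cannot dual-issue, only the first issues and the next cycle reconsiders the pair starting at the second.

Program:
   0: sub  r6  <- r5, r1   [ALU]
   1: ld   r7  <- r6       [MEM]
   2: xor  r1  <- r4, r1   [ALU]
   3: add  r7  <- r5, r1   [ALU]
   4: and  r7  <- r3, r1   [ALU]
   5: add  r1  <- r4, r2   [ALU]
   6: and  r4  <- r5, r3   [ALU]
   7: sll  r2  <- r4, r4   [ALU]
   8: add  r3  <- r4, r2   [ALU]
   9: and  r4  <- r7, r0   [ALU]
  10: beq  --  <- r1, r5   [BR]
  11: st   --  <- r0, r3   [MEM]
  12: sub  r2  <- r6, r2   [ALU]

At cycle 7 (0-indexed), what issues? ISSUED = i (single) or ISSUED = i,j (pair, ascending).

c0: i0 sub  RAW r6
c1: i1,i2 ld;xor  pair
c2: i3 add  WAW r7
c3: i4,i5 and;add  pair
c4: i6 and  RAW r4
c5: i7 sll  RAW r2
c6: i8,i9 add;and  pair
c7: i10 beq  no-port BR/MEM
c8: i11,i12 st;sub  pair

ISSUED = 10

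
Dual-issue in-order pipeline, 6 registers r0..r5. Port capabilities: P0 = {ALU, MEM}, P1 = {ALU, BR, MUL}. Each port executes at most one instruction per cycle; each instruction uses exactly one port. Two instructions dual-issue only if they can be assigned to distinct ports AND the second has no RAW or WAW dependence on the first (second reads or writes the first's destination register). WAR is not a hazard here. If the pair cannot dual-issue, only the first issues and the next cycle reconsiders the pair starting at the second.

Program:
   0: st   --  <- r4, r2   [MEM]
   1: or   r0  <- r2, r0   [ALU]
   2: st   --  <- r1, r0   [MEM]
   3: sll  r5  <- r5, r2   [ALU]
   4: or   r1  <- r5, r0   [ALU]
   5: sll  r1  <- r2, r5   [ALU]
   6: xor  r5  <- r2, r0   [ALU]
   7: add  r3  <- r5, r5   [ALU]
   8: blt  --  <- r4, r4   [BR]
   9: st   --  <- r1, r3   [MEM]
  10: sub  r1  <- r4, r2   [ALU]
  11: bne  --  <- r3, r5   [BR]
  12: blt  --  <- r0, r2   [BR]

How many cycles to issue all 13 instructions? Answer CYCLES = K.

t=0 i0&i1:st/or ; dual
t=1 i2&i3:st/sll ; dual
t=2 i4:or ; WAW r1
t=3 i5&i6:sll/xor ; dual
t=4 i7&i8:add/blt ; dual
t=5 i9&i10:st/sub ; dual
t=6 i11:bne ; no-port BR/BR
t=7 i12:blt ; tail

CYCLES = 8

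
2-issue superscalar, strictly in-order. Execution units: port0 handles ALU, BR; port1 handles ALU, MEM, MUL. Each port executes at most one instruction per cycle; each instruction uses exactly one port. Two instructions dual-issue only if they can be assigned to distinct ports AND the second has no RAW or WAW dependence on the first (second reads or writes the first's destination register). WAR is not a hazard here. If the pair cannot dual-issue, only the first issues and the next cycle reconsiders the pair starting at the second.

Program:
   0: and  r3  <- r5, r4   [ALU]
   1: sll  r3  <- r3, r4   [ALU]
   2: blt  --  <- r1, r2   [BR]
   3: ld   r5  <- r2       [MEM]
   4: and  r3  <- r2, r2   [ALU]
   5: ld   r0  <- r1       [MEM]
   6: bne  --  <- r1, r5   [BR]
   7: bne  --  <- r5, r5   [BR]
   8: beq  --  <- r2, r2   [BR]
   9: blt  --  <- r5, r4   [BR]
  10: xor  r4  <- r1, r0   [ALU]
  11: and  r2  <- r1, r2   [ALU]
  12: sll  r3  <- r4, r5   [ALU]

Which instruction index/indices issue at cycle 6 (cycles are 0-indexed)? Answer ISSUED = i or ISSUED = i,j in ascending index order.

[0] i0  and.ALU  -- RAW+WAW r3
[1] i1/i2  sll.ALU blt.BR  -- dual
[2] i3/i4  ld.MEM and.ALU  -- dual
[3] i5/i6  ld.MEM bne.BR  -- dual
[4] i7  bne.BR  -- no-port BR/BR
[5] i8  beq.BR  -- no-port BR/BR
[6] i9/i10  blt.BR xor.ALU  -- dual
[7] i11/i12  and.ALU sll.ALU  -- dual

ISSUED = 9,10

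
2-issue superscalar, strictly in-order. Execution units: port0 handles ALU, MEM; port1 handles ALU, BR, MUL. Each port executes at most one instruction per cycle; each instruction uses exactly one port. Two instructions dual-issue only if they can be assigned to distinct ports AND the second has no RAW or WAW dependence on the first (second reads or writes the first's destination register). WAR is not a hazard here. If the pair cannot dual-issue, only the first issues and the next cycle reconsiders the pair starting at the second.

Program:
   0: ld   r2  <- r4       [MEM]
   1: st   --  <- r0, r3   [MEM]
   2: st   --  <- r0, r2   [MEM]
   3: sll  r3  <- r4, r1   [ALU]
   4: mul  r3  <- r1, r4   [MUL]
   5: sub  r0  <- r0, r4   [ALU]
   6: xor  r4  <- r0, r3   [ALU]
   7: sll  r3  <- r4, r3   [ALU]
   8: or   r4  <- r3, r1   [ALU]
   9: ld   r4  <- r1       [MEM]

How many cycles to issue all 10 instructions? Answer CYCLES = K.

#0 head=0: ld i0 no-port MEM/MEM
#1 head=1: st i1 no-port MEM/MEM
#2 head=2: st/sll i2,i3 pair
#3 head=4: mul/sub i4,i5 pair
#4 head=6: xor i6 RAW r4
#5 head=7: sll i7 RAW r3
#6 head=8: or i8 WAW r4
#7 head=9: ld i9 tail

CYCLES = 8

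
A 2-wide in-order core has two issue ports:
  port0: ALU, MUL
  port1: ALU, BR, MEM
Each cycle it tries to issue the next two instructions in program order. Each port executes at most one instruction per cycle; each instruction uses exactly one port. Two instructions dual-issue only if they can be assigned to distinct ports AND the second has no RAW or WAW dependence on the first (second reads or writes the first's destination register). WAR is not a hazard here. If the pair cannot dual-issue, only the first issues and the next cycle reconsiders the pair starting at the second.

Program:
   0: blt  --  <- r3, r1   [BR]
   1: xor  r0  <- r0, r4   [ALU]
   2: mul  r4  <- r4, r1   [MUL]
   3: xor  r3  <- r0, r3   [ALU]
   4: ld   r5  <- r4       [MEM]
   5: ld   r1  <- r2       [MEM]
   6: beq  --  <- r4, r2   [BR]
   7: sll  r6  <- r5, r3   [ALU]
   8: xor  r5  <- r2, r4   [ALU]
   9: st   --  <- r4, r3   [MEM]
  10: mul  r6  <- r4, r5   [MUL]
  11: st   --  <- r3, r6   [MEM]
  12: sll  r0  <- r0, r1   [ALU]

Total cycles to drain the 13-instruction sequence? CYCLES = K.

CYCLES = 8

  cy0 -> i0&i1 (blt;xor) dual
  cy1 -> i2&i3 (mul;xor) dual
  cy2 -> i4 (ld) no-port MEM/MEM
  cy3 -> i5 (ld) no-port MEM/BR
  cy4 -> i6&i7 (beq;sll) dual
  cy5 -> i8&i9 (xor;st) dual
  cy6 -> i10 (mul) RAW r6
  cy7 -> i11&i12 (st;sll) dual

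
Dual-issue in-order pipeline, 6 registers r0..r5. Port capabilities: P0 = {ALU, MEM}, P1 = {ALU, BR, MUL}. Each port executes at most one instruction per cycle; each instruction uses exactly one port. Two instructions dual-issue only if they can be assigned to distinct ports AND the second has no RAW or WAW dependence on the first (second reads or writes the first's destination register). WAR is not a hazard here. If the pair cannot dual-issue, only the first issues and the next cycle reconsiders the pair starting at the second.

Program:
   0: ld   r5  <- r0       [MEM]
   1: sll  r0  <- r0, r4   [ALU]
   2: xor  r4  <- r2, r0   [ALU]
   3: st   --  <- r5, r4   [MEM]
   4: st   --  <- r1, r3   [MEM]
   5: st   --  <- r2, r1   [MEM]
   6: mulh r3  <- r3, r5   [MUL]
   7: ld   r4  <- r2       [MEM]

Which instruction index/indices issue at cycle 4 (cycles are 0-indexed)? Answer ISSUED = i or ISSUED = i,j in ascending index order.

t=0 i0+i1:ld.MEM/sll.ALU ; pair
t=1 i2:xor.ALU ; RAW r4
t=2 i3:st.MEM ; no-port MEM/MEM
t=3 i4:st.MEM ; no-port MEM/MEM
t=4 i5+i6:st.MEM/mulh.MUL ; pair
t=5 i7:ld.MEM ; tail

ISSUED = 5,6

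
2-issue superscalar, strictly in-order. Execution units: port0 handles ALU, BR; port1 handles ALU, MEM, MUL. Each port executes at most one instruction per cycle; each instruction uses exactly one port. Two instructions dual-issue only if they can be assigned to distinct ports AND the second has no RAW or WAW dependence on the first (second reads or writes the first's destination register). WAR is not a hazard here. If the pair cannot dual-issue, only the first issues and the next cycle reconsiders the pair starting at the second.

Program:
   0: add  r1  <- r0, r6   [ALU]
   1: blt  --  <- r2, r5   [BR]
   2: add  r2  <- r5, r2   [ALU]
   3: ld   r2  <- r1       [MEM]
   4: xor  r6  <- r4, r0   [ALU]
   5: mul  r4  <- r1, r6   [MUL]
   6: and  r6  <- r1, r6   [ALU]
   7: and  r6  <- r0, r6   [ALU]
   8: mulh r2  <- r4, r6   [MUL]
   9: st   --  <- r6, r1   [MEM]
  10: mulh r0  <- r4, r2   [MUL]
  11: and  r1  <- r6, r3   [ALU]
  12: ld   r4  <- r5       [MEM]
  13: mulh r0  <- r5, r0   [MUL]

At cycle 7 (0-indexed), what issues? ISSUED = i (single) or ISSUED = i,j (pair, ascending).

t=0 i0&i1:add.ALU;blt.BR ; dual
t=1 i2:add.ALU ; WAW r2
t=2 i3&i4:ld.MEM;xor.ALU ; dual
t=3 i5&i6:mul.MUL;and.ALU ; dual
t=4 i7:and.ALU ; RAW r6
t=5 i8:mulh.MUL ; no-port MUL/MEM
t=6 i9:st.MEM ; no-port MEM/MUL
t=7 i10&i11:mulh.MUL;and.ALU ; dual
t=8 i12:ld.MEM ; no-port MEM/MUL
t=9 i13:mulh.MUL ; tail

ISSUED = 10,11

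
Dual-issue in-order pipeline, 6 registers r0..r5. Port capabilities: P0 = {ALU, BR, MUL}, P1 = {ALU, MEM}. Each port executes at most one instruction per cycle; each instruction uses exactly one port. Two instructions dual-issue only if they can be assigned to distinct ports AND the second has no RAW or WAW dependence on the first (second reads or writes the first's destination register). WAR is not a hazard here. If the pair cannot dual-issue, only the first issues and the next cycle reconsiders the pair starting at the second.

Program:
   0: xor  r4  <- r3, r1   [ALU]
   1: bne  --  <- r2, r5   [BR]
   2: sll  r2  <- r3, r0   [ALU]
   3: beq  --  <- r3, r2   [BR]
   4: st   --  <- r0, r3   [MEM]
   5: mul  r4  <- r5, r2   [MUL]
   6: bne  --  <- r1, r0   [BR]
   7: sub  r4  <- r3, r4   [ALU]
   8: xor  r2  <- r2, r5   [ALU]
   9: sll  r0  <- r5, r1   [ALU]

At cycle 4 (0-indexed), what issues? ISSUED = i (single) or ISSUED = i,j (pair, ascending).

ISSUED = 6,7

c0: i0/i1 xor.ALU;bne.BR  pair
c1: i2 sll.ALU  RAW r2
c2: i3/i4 beq.BR;st.MEM  pair
c3: i5 mul.MUL  no-port MUL/BR
c4: i6/i7 bne.BR;sub.ALU  pair
c5: i8/i9 xor.ALU;sll.ALU  pair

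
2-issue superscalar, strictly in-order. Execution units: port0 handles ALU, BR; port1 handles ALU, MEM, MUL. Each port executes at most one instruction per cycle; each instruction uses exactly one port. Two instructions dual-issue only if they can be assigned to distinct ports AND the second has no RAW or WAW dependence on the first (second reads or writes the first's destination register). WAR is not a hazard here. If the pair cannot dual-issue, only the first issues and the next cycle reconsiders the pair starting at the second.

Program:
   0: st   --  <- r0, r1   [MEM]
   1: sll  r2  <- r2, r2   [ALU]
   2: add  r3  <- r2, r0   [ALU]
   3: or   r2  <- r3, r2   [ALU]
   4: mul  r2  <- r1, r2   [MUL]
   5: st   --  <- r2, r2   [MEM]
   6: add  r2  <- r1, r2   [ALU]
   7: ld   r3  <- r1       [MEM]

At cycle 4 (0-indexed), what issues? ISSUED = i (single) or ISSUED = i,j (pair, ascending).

ISSUED = 5,6

  cy0 -> i0+i1 (st.MEM;sll.ALU) pair
  cy1 -> i2 (add.ALU) RAW r3
  cy2 -> i3 (or.ALU) RAW+WAW r2
  cy3 -> i4 (mul.MUL) no-port MUL/MEM
  cy4 -> i5+i6 (st.MEM;add.ALU) pair
  cy5 -> i7 (ld.MEM) tail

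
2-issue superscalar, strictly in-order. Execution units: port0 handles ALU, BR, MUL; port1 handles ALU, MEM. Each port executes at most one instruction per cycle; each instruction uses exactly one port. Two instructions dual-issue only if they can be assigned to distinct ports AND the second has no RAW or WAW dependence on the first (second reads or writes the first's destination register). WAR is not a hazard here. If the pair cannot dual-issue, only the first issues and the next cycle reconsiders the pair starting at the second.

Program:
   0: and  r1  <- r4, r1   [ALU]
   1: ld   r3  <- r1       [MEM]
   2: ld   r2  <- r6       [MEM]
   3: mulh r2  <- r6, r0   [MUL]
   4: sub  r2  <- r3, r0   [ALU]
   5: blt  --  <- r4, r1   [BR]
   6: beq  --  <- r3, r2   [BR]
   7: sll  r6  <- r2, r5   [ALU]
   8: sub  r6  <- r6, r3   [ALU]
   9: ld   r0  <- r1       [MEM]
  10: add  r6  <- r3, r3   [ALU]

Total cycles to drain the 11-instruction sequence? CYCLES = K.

#0 head=0: and i0 RAW r1
#1 head=1: ld i1 no-port MEM/MEM
#2 head=2: ld i2 WAW r2
#3 head=3: mulh i3 WAW r2
#4 head=4: sub/blt i4/i5 dual
#5 head=6: beq/sll i6/i7 dual
#6 head=8: sub/ld i8/i9 dual
#7 head=10: add i10 tail

CYCLES = 8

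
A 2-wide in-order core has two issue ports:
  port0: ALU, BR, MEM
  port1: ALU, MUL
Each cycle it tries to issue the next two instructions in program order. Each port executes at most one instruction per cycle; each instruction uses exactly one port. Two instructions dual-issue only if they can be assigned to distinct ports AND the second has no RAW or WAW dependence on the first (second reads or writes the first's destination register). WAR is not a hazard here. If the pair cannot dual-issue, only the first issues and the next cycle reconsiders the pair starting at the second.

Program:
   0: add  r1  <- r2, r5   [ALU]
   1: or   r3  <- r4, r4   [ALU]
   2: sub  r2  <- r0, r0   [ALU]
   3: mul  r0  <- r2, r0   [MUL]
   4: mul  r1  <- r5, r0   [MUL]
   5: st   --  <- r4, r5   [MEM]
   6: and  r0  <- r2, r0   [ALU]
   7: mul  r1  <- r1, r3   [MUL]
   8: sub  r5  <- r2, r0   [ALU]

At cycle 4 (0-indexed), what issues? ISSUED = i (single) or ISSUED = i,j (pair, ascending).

0. add;or @i0+i1  | pair
1. sub @i2  | RAW r2
2. mul @i3  | no-port MUL/MUL
3. mul;st @i4+i5  | pair
4. and;mul @i6+i7  | pair
5. sub @i8  | tail

ISSUED = 6,7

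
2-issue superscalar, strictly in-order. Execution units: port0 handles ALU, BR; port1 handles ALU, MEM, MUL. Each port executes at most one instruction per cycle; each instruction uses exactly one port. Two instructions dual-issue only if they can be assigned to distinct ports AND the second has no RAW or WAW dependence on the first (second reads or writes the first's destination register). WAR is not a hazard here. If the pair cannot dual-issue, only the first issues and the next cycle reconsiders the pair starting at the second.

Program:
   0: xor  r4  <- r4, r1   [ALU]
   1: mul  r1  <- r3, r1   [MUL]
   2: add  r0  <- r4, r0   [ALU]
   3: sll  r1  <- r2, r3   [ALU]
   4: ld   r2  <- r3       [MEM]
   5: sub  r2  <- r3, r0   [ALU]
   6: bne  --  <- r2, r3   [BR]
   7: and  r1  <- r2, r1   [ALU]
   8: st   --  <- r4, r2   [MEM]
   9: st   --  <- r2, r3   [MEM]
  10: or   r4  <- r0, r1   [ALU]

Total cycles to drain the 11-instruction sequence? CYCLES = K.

CYCLES = 7

[0] i0+i1  xor;mul  -- 2-wide
[1] i2+i3  add;sll  -- 2-wide
[2] i4  ld  -- WAW r2
[3] i5  sub  -- RAW r2
[4] i6+i7  bne;and  -- 2-wide
[5] i8  st  -- no-port MEM/MEM
[6] i9+i10  st;or  -- 2-wide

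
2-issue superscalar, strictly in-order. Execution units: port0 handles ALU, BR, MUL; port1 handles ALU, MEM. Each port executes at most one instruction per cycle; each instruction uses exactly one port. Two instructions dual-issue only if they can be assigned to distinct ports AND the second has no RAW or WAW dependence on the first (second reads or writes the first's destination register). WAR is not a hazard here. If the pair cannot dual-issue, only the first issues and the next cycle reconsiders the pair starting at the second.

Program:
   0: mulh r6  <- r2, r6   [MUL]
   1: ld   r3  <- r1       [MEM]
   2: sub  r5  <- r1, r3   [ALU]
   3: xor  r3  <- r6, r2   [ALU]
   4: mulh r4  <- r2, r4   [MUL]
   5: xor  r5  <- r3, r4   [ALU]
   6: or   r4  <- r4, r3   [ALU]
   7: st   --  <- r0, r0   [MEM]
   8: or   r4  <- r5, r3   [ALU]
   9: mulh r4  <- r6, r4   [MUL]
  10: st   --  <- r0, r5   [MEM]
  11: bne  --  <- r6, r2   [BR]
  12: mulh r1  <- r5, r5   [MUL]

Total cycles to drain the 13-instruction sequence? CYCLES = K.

  cy0 -> i0,i1 (mulh.MUL+ld.MEM) dual
  cy1 -> i2,i3 (sub.ALU+xor.ALU) dual
  cy2 -> i4 (mulh.MUL) RAW r4
  cy3 -> i5,i6 (xor.ALU+or.ALU) dual
  cy4 -> i7,i8 (st.MEM+or.ALU) dual
  cy5 -> i9,i10 (mulh.MUL+st.MEM) dual
  cy6 -> i11 (bne.BR) no-port BR/MUL
  cy7 -> i12 (mulh.MUL) tail

CYCLES = 8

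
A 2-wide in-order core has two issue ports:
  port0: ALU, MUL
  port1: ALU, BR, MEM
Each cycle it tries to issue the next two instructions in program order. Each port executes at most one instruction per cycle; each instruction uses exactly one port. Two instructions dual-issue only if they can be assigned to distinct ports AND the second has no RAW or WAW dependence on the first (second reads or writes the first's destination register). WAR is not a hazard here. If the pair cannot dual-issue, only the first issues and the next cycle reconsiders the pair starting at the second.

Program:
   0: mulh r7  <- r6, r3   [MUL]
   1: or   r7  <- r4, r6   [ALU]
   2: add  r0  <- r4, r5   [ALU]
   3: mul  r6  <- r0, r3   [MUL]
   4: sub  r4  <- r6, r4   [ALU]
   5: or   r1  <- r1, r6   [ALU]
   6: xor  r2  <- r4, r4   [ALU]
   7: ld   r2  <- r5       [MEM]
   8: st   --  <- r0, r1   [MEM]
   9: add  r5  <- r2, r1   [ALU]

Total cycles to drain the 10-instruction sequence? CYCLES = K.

CYCLES = 7

  cy0 -> i0 (mulh) WAW r7
  cy1 -> i1&i2 (or/add) dual
  cy2 -> i3 (mul) RAW r6
  cy3 -> i4&i5 (sub/or) dual
  cy4 -> i6 (xor) WAW r2
  cy5 -> i7 (ld) no-port MEM/MEM
  cy6 -> i8&i9 (st/add) dual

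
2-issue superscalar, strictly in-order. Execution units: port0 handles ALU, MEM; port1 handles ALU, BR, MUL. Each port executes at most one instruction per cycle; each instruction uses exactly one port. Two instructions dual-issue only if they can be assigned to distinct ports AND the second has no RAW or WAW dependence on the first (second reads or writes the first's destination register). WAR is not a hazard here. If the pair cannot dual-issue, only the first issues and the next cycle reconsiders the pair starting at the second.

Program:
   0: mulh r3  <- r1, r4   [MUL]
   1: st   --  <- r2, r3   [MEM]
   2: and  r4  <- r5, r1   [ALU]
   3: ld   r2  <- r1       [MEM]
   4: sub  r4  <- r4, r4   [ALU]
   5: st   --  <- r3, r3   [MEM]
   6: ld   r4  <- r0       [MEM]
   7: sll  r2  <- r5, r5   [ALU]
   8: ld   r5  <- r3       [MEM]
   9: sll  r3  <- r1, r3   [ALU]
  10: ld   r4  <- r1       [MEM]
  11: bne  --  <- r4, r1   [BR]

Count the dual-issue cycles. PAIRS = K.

0. mulh.MUL @i0  | RAW r3
1. st.MEM/and.ALU @i1&i2  | dual
2. ld.MEM/sub.ALU @i3&i4  | dual
3. st.MEM @i5  | no-port MEM/MEM
4. ld.MEM/sll.ALU @i6&i7  | dual
5. ld.MEM/sll.ALU @i8&i9  | dual
6. ld.MEM @i10  | RAW r4
7. bne.BR @i11  | tail

PAIRS = 4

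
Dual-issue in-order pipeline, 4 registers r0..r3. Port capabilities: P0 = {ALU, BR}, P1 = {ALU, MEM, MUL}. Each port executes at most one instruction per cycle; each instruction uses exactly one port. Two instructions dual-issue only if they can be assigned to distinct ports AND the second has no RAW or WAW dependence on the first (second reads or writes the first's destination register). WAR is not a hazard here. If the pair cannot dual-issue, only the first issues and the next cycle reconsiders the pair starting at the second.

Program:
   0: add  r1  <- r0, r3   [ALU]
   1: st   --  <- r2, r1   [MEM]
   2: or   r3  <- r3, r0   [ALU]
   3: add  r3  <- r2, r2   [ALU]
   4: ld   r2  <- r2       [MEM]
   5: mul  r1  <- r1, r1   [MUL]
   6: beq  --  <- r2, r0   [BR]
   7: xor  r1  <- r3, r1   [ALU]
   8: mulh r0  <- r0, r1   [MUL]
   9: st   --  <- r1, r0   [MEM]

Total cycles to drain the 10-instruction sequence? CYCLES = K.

[0] i0  add.ALU  -- RAW r1
[1] i1&i2  st.MEM+or.ALU  -- pair
[2] i3&i4  add.ALU+ld.MEM  -- pair
[3] i5&i6  mul.MUL+beq.BR  -- pair
[4] i7  xor.ALU  -- RAW r1
[5] i8  mulh.MUL  -- no-port MUL/MEM
[6] i9  st.MEM  -- tail

CYCLES = 7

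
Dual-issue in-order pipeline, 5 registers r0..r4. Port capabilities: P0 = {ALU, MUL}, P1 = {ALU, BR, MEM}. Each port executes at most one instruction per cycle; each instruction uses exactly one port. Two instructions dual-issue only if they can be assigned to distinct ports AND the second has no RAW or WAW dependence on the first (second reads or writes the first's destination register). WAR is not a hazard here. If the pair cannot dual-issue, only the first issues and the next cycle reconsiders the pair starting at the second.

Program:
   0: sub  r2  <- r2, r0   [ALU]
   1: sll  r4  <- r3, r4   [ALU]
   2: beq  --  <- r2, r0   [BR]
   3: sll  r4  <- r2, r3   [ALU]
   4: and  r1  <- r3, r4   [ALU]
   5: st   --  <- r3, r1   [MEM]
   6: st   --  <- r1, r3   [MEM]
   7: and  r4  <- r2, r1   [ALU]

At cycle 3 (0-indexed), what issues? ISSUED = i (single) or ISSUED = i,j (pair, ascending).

ISSUED = 5

0. sub;sll @i0/i1  | pair
1. beq;sll @i2/i3  | pair
2. and @i4  | RAW r1
3. st @i5  | no-port MEM/MEM
4. st;and @i6/i7  | pair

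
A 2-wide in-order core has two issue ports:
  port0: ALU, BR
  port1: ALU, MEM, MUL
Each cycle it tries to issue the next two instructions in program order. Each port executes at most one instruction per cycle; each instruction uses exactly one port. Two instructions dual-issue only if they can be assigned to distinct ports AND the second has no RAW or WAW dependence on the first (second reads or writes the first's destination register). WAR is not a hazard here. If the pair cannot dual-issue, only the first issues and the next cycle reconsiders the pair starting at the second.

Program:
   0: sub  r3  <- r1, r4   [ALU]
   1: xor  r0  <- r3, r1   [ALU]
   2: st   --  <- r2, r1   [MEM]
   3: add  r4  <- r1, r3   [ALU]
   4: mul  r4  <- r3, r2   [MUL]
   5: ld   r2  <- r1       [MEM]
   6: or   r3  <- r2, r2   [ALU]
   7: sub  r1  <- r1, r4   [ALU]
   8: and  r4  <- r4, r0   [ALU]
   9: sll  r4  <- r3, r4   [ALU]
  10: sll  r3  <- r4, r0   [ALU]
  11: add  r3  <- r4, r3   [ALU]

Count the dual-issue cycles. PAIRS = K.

PAIRS = 2

c0: i0 sub.ALU  RAW r3
c1: i1+i2 xor.ALU/st.MEM  2-wide
c2: i3 add.ALU  WAW r4
c3: i4 mul.MUL  no-port MUL/MEM
c4: i5 ld.MEM  RAW r2
c5: i6+i7 or.ALU/sub.ALU  2-wide
c6: i8 and.ALU  RAW+WAW r4
c7: i9 sll.ALU  RAW r4
c8: i10 sll.ALU  RAW+WAW r3
c9: i11 add.ALU  tail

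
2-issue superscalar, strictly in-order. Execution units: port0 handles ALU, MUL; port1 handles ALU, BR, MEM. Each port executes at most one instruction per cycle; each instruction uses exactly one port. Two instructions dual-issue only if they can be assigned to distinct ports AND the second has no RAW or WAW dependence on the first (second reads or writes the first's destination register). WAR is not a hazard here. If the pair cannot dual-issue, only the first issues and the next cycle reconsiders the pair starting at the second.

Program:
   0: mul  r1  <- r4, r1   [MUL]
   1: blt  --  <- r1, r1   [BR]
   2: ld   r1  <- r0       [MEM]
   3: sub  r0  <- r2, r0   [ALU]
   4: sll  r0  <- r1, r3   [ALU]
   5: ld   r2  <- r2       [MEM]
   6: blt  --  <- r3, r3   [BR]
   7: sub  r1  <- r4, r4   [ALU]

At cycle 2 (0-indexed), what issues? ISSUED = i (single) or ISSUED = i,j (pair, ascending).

ISSUED = 2,3

t=0 i0:mul ; RAW r1
t=1 i1:blt ; no-port BR/MEM
t=2 i2+i3:ld/sub ; pair
t=3 i4+i5:sll/ld ; pair
t=4 i6+i7:blt/sub ; pair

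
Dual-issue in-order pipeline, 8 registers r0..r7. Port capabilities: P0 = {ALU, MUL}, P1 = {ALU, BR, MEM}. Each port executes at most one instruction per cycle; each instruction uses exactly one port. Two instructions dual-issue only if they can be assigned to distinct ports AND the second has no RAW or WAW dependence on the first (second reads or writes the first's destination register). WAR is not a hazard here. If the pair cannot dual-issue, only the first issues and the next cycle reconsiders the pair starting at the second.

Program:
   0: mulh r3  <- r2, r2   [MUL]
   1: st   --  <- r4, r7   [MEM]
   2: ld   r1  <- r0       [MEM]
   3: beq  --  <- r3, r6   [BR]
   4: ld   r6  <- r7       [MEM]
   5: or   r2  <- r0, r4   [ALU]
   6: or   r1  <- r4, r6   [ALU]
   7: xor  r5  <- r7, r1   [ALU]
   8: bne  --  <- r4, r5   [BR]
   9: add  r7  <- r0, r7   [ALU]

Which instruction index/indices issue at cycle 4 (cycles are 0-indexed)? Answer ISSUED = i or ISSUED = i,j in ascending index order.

ISSUED = 6

0. mulh;st @i0&i1  | 2-wide
1. ld @i2  | no-port MEM/BR
2. beq @i3  | no-port BR/MEM
3. ld;or @i4&i5  | 2-wide
4. or @i6  | RAW r1
5. xor @i7  | RAW r5
6. bne;add @i8&i9  | 2-wide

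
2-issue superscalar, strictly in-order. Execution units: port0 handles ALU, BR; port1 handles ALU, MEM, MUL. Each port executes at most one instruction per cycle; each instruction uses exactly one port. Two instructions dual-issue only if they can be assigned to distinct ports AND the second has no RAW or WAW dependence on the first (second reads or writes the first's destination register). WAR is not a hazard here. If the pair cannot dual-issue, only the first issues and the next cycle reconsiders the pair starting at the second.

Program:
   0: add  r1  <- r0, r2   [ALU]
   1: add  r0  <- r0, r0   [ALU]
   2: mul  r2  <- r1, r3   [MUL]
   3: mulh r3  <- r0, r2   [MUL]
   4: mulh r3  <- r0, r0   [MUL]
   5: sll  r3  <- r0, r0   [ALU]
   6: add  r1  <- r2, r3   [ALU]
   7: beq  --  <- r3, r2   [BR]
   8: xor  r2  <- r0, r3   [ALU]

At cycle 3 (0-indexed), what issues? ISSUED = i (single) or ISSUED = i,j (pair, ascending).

0. add;add @i0&i1  | 2-wide
1. mul @i2  | no-port MUL/MUL
2. mulh @i3  | no-port MUL/MUL
3. mulh @i4  | WAW r3
4. sll @i5  | RAW r3
5. add;beq @i6&i7  | 2-wide
6. xor @i8  | tail

ISSUED = 4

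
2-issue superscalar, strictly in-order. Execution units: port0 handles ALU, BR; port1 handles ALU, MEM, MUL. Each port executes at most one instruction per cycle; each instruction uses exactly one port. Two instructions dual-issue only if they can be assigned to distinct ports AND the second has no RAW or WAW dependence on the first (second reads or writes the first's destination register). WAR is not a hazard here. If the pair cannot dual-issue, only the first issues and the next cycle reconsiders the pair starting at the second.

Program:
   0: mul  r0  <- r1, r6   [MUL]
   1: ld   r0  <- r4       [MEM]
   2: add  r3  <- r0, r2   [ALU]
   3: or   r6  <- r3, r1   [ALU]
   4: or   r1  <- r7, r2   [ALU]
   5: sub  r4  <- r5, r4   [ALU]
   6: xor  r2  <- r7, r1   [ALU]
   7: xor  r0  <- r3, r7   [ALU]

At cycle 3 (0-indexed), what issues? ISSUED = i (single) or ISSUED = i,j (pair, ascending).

ISSUED = 3,4

  cy0 -> i0 (mul.MUL) no-port MUL/MEM
  cy1 -> i1 (ld.MEM) RAW r0
  cy2 -> i2 (add.ALU) RAW r3
  cy3 -> i3+i4 (or.ALU;or.ALU) pair
  cy4 -> i5+i6 (sub.ALU;xor.ALU) pair
  cy5 -> i7 (xor.ALU) tail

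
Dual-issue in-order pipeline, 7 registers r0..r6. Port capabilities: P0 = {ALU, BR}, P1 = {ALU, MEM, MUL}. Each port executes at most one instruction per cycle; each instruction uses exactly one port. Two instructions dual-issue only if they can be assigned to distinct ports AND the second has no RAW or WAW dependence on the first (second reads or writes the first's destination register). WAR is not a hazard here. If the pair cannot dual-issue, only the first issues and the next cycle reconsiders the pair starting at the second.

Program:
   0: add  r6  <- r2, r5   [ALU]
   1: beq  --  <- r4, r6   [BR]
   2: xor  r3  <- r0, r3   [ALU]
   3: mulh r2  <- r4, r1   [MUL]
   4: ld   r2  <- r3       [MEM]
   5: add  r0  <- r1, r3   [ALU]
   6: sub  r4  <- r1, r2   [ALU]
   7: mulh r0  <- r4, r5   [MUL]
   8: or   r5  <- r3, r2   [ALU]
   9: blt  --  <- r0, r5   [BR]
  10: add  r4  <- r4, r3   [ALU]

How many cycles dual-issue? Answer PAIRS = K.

0. add.ALU @i0  | RAW r6
1. beq.BR+xor.ALU @i1,i2  | pair
2. mulh.MUL @i3  | no-port MUL/MEM
3. ld.MEM+add.ALU @i4,i5  | pair
4. sub.ALU @i6  | RAW r4
5. mulh.MUL+or.ALU @i7,i8  | pair
6. blt.BR+add.ALU @i9,i10  | pair

PAIRS = 4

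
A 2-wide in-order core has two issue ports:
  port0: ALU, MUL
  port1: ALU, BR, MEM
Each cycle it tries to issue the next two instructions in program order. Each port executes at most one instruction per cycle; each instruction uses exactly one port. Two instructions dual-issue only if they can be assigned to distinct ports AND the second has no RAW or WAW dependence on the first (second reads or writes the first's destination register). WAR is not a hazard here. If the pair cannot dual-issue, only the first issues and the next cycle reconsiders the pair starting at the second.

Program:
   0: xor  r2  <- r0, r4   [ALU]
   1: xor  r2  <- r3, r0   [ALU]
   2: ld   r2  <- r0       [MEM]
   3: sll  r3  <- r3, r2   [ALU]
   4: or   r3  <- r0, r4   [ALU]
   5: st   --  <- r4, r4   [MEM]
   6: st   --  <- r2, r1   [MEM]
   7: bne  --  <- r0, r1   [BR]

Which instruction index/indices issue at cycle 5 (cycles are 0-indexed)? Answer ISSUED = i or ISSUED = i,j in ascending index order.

  cy0 -> i0 (xor) WAW r2
  cy1 -> i1 (xor) WAW r2
  cy2 -> i2 (ld) RAW r2
  cy3 -> i3 (sll) WAW r3
  cy4 -> i4&i5 (or+st) pair
  cy5 -> i6 (st) no-port MEM/BR
  cy6 -> i7 (bne) tail

ISSUED = 6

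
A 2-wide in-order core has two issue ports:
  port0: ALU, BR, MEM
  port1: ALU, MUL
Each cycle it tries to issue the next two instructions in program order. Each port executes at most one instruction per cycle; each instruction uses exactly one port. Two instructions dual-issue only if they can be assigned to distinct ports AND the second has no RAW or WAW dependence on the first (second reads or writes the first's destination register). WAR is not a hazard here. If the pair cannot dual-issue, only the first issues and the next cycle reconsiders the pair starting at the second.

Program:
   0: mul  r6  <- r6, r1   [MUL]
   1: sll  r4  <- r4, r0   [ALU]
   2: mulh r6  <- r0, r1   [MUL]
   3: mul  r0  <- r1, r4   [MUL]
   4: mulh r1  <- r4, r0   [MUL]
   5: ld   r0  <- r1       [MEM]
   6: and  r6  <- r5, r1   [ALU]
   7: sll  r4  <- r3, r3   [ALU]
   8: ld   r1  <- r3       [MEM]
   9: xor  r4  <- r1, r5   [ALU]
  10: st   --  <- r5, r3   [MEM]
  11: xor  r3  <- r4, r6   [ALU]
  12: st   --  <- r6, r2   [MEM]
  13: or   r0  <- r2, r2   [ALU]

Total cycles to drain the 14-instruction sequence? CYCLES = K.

CYCLES = 9

  cy0 -> i0&i1 (mul/sll) pair
  cy1 -> i2 (mulh) no-port MUL/MUL
  cy2 -> i3 (mul) no-port MUL/MUL
  cy3 -> i4 (mulh) RAW r1
  cy4 -> i5&i6 (ld/and) pair
  cy5 -> i7&i8 (sll/ld) pair
  cy6 -> i9&i10 (xor/st) pair
  cy7 -> i11&i12 (xor/st) pair
  cy8 -> i13 (or) tail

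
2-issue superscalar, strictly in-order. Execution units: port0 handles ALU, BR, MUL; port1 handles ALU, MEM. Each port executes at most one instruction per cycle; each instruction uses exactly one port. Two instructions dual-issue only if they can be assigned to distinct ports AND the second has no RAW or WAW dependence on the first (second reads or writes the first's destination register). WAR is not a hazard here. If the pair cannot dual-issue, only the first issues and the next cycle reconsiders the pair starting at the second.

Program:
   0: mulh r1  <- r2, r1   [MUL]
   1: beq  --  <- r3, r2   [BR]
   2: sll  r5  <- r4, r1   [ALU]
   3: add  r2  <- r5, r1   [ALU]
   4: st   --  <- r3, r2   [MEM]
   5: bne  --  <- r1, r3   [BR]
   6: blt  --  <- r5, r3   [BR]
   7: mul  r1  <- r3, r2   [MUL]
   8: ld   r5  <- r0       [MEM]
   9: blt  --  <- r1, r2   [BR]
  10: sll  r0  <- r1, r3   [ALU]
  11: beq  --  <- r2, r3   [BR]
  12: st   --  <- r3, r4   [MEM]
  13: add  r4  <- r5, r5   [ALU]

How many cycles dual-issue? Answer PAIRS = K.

PAIRS = 5

[0] i0  mulh  -- no-port MUL/BR
[1] i1/i2  beq;sll  -- dual
[2] i3  add  -- RAW r2
[3] i4/i5  st;bne  -- dual
[4] i6  blt  -- no-port BR/MUL
[5] i7/i8  mul;ld  -- dual
[6] i9/i10  blt;sll  -- dual
[7] i11/i12  beq;st  -- dual
[8] i13  add  -- tail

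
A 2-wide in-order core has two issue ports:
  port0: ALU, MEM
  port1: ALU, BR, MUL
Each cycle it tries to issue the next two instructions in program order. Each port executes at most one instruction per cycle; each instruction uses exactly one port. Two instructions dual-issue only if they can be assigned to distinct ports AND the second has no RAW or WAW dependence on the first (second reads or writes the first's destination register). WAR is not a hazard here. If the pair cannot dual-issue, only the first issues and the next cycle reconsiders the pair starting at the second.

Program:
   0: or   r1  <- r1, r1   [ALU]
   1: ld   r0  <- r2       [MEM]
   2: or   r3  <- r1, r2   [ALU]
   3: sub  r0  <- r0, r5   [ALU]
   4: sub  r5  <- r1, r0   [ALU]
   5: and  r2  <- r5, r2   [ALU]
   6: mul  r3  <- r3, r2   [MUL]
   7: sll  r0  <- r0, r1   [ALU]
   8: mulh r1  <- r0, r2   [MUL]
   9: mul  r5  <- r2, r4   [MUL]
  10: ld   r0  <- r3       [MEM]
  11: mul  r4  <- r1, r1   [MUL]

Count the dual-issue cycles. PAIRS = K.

#0 head=0: or+ld i0,i1 2-wide
#1 head=2: or+sub i2,i3 2-wide
#2 head=4: sub i4 RAW r5
#3 head=5: and i5 RAW r2
#4 head=6: mul+sll i6,i7 2-wide
#5 head=8: mulh i8 no-port MUL/MUL
#6 head=9: mul+ld i9,i10 2-wide
#7 head=11: mul i11 tail

PAIRS = 4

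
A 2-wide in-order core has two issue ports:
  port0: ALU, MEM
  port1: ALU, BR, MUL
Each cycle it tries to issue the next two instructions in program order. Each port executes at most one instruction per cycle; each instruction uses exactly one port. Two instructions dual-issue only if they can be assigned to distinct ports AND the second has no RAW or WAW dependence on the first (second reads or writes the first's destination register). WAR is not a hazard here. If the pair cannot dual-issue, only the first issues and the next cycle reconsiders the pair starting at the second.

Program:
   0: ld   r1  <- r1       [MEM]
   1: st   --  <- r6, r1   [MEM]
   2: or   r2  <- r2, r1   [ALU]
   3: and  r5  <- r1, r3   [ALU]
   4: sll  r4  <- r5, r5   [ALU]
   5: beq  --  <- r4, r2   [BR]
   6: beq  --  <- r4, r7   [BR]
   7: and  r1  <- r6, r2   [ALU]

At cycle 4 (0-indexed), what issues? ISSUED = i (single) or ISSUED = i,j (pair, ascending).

ISSUED = 5

#0 head=0: ld.MEM i0 no-port MEM/MEM
#1 head=1: st.MEM;or.ALU i1/i2 2-wide
#2 head=3: and.ALU i3 RAW r5
#3 head=4: sll.ALU i4 RAW r4
#4 head=5: beq.BR i5 no-port BR/BR
#5 head=6: beq.BR;and.ALU i6/i7 2-wide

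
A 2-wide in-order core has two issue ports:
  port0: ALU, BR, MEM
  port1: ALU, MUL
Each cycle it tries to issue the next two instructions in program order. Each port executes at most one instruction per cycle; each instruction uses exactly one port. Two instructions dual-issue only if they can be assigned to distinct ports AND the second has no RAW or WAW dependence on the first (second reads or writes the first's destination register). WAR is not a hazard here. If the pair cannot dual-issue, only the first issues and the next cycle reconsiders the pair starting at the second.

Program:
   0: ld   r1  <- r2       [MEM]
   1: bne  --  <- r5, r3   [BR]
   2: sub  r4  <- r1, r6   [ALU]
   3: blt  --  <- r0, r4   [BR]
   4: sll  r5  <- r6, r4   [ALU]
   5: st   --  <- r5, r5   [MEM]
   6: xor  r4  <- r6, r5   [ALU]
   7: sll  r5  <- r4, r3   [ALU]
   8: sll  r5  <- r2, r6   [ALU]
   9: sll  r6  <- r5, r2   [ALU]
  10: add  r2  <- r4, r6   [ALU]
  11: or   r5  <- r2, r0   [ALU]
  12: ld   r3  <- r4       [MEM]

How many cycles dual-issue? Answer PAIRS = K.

PAIRS = 4

#0 head=0: ld.MEM i0 no-port MEM/BR
#1 head=1: bne.BR+sub.ALU i1/i2 dual
#2 head=3: blt.BR+sll.ALU i3/i4 dual
#3 head=5: st.MEM+xor.ALU i5/i6 dual
#4 head=7: sll.ALU i7 WAW r5
#5 head=8: sll.ALU i8 RAW r5
#6 head=9: sll.ALU i9 RAW r6
#7 head=10: add.ALU i10 RAW r2
#8 head=11: or.ALU+ld.MEM i11/i12 dual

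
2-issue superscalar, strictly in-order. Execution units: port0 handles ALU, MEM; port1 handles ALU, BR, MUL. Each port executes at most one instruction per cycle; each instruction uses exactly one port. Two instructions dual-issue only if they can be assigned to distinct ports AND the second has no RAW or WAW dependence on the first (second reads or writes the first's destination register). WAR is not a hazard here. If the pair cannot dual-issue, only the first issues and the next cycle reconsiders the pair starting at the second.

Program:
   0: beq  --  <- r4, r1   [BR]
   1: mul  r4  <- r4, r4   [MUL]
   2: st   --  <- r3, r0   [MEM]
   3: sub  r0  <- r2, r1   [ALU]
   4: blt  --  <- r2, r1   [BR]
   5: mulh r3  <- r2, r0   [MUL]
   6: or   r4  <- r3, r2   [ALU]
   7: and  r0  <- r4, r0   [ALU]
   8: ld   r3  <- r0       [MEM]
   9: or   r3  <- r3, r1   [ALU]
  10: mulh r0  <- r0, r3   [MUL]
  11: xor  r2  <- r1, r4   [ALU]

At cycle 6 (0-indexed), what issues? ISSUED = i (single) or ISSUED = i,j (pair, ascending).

#0 head=0: beq.BR i0 no-port BR/MUL
#1 head=1: mul.MUL;st.MEM i1+i2 dual
#2 head=3: sub.ALU;blt.BR i3+i4 dual
#3 head=5: mulh.MUL i5 RAW r3
#4 head=6: or.ALU i6 RAW r4
#5 head=7: and.ALU i7 RAW r0
#6 head=8: ld.MEM i8 RAW+WAW r3
#7 head=9: or.ALU i9 RAW r3
#8 head=10: mulh.MUL;xor.ALU i10+i11 dual

ISSUED = 8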